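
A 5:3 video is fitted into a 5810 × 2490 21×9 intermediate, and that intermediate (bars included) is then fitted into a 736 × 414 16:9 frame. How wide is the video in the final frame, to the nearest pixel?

526 px

First fit — 5:3 into 5810×2490 spans the height: 4150.00 × 2490.00.
21×9 in 736×414: fills the width, so the intermediate becomes 736.00 × 315.43 — a scale of ×0.1267.
The video scales with it: width 4150.00 × 0.1267 ≈ 525.71.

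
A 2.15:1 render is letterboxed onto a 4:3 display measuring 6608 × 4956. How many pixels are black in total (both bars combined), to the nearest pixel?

2.15:1 (2.150) > 4:3 (1.333), so the render fills the width.
The render is 6608 / 2.150 ≈ 3073.4884 px tall.
Leftover height: 4956 − 3073.4884 = 1882.5116 px.
Bar area = 1882.5116 × 6608 ≈ 12439637 px.

12439637 pixels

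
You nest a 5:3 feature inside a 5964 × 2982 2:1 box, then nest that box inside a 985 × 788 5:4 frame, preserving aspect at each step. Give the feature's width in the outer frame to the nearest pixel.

821 px

First fit — 5:3 into 5964×2982 spans the height: 4970.00 × 2982.00.
The 2:1 canvas is width-limited in 985×788, giving 985.00 × 492.50; scale factor 0.1652.
Applying the same ×0.1652: 4970.00 → 820.83.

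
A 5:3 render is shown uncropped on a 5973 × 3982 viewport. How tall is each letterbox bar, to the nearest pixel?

199 px

Since 1.667 > 1.500, the render is width-limited.
That makes the image 3583.80 px tall (5973 × 3/5).
3982 − 3583.80 = 398.20 px of bars (199.10 each).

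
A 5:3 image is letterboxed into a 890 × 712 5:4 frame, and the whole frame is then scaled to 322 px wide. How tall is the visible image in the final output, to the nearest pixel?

At 890×712 the image is width-limited, so height = 890 × 3/5 ≈ 534.00 px.
The frame scales by 322/890 = 0.3618; 534.00 × 0.3618 ≈ 193.20 px.

193 px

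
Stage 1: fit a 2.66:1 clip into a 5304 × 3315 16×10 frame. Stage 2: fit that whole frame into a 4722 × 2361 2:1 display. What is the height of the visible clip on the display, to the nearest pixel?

1420 px

First fit — 2.66:1 into 5304×3315 spans the width: 5304.00 × 1993.98.
The 16×10 canvas is height-limited in 4722×2361, giving 3777.60 × 2361.00; scale factor 0.7122.
Applying the same ×0.7122: 1993.98 → 1420.15.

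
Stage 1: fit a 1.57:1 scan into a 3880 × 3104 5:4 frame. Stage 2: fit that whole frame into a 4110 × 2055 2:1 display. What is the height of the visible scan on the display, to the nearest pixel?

Inside the 3880×3104 canvas the scan is width-limited at 3880.00 × 2471.34.
Second fit — the 5:4 canvas into 4110×2055 spans the height: 2568.75 × 2055.00 (×0.6620 from 3880×3104).
Applying the same ×0.6620: 2471.34 → 1636.15.

1636 px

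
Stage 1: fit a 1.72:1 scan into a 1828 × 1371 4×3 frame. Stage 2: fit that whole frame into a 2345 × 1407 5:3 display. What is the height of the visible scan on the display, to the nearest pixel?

First fit — 1.72:1 into 1828×1371 spans the width: 1828.00 × 1062.79.
4×3 in 2345×1407: fills the height, so the intermediate becomes 1876.00 × 1407.00 — a scale of ×1.0263.
So the scan's height is 1062.79 × 1.0263 ≈ 1090.70.

1091 px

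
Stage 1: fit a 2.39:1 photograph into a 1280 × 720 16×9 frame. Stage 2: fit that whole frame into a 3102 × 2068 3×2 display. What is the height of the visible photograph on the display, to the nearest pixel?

First fit — 2.39:1 into 1280×720 spans the width: 1280.00 × 535.56.
Second fit — the 16×9 canvas into 3102×2068 spans the width: 3102.00 × 1744.88 (×2.4234 from 1280×720).
So the photograph's height is 535.56 × 2.4234 ≈ 1297.91.

1298 px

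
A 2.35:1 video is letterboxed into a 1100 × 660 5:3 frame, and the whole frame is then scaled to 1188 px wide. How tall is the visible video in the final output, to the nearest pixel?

506 px

Fitted into 1100×660, the video spans the width; its height is 1100 / 2.350 ≈ 468.09 px.
The frame scales by 1188/1100 = 1.0800; 468.09 × 1.0800 ≈ 505.53 px.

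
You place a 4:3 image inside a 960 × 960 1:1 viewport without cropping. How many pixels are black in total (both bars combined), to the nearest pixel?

Since 1.333 > 1.000, the image is width-limited.
Content height = 960 × 3/4 ≈ 720.0000 px.
960 − 720.0000 = 240.0000 px of bars.
Bar area = 240.0000 × 960 ≈ 230400 px.

230400 pixels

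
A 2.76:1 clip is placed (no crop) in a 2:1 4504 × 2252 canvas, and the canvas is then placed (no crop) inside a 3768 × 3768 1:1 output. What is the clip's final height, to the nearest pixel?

1365 px

2.76:1 in 4504×2252: fills the width, so the clip is 4504.00 × 1631.88.
The 2:1 canvas is width-limited in 3768×3768, giving 3768.00 × 1884.00; scale factor 0.8366.
Applying the same ×0.8366: 1631.88 → 1365.22.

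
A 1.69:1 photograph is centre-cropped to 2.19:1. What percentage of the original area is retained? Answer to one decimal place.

77.2%

Going from 1.69:1 to 2.19:1 means cutting height while keeping width.
Fraction kept = (1.690)/(2.190) ≈ 77.17%.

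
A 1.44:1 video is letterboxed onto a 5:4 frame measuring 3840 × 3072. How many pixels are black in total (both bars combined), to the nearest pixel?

1556480 pixels

1.44:1 is wider than 5:4, so it spans the full width.
Content height = 3840 / 1.440 ≈ 2666.6667 px.
Leftover height: 3072 − 2666.6667 = 405.3333 px.
Across the 3840-px span: 405.3333 × 3840 ≈ 1556480 px.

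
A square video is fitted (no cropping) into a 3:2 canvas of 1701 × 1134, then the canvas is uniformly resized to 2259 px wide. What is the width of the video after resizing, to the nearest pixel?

At 1701×1134 the video is height-limited, so width = 1134 × 1/1 ≈ 1134.00 px.
The frame scales by 2259/1701 = 1.3280; 1134.00 × 1.3280 ≈ 1506.00 px.

1506 px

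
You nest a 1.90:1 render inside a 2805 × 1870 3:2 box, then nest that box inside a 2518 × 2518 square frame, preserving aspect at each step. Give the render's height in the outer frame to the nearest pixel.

1325 px

First fit — 1.90:1 into 2805×1870 spans the width: 2805.00 × 1476.32.
Second fit — the 3:2 canvas into 2518×2518 spans the width: 2518.00 × 1678.67 (×0.8977 from 2805×1870).
Applying the same ×0.8977: 1476.32 → 1325.26.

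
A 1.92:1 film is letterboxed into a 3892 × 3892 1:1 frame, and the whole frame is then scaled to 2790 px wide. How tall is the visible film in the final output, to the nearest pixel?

Fitted into 3892×3892, the film spans the width; its height is 3892 / 1.920 ≈ 2027.08 px.
The frame scales by 2790/3892 = 0.7169; 2027.08 × 0.7169 ≈ 1453.12 px.

1453 px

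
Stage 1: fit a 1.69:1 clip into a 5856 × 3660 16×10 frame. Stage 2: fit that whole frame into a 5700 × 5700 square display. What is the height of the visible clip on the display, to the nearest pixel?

First fit — 1.69:1 into 5856×3660 spans the width: 5856.00 × 3465.09.
The 16×10 canvas is width-limited in 5700×5700, giving 5700.00 × 3562.50; scale factor 0.9734.
Applying the same ×0.9734: 3465.09 → 3372.78.

3373 px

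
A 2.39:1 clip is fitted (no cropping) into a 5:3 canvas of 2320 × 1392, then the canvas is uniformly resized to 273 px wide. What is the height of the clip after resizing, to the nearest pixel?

114 px

Fitted into 2320×1392, the clip spans the width; its height is 2320 / 2.390 ≈ 970.71 px.
Scaling 2320 → 273 is ×0.1177, so the height becomes 970.71 × 0.1177 ≈ 114.23 px.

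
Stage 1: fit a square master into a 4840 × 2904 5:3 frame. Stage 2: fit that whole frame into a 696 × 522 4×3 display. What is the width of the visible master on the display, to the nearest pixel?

418 px

Inside the 4840×2904 canvas the master is height-limited at 2904.00 × 2904.00.
5:3 in 696×522: fills the width, so the intermediate becomes 696.00 × 417.60 — a scale of ×0.1438.
So the master's width is 2904.00 × 0.1438 ≈ 417.60.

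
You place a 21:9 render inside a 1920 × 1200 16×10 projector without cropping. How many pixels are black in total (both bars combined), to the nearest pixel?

724114 pixels

21:9 is wider than 16×10, so it spans the full width.
Content height = 1920 × 9/21 ≈ 822.8571 px.
Leftover height: 1200 − 822.8571 = 377.1429 px.
That's 377.1429 × 1920 ≈ 724114 black pixels.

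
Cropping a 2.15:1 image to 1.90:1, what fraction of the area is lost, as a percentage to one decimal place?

1.90:1 is narrower than 2.15:1, so the crop keeps the full height and trims the width.
Area ratio = (1.900)/(2.150) = 88.37%; the remaining 11.63% is cropped out.

11.6%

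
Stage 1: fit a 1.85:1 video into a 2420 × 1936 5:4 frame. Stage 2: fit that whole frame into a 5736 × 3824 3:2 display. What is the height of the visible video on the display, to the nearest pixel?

2584 px

Inside the 2420×1936 canvas the video is width-limited at 2420.00 × 1308.11.
5:4 in 5736×3824: fills the height, so the intermediate becomes 4780.00 × 3824.00 — a scale of ×1.9752.
The video scales with it: height 1308.11 × 1.9752 ≈ 2583.78.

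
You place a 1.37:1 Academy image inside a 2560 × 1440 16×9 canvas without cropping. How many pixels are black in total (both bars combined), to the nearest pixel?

845568 pixels

1.37:1 Academy (1.370) < 16×9 (1.778), so the image fills the height.
That makes the image 1972.8000 px wide (1440 × 1.370).
2560 − 1972.8000 = 587.2000 px of bars.
Bar area = 587.2000 × 1440 ≈ 845568 px.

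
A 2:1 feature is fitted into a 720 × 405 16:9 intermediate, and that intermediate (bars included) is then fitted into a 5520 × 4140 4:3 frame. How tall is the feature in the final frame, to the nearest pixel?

2760 px

Inside the 720×405 canvas the feature is width-limited at 720.00 × 360.00.
The 16:9 canvas is width-limited in 5520×4140, giving 5520.00 × 3105.00; scale factor 7.6667.
So the feature's height is 360.00 × 7.6667 ≈ 2760.00.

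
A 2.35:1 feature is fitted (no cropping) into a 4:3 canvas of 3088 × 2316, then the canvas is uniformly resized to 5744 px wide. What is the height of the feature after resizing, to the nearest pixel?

2444 px

At 3088×2316 the feature is width-limited, so height = 3088 / 2.350 ≈ 1314.04 px.
Resizing to 5744 px wide multiplies everything by 1.8601: 1314.04 → 2444.26 px.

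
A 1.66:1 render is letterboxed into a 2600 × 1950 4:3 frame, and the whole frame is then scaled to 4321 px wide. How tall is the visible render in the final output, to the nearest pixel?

At 2600×1950 the render is width-limited, so height = 2600 / 1.660 ≈ 1566.27 px.
The frame scales by 4321/2600 = 1.6619; 1566.27 × 1.6619 ≈ 2603.01 px.

2603 px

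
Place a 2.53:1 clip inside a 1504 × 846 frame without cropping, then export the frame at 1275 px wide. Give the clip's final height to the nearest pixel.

Fitted into 1504×846, the clip spans the width; its height is 1504 / 2.530 ≈ 594.47 px.
Resizing to 1275 px wide multiplies everything by 0.8477: 594.47 → 503.95 px.

504 px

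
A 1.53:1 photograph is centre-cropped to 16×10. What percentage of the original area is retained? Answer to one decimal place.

95.6%

Going from 1.53:1 to 16×10 means cutting height while keeping width.
Area ratio = (1.530)/(1.600) = 95.62% retained.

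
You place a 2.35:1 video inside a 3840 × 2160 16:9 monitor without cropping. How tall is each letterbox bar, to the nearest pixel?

263 px

2.35:1 (2.350) > 16:9 (1.778), so the video fills the width.
The video is 3840 / 2.350 ≈ 1634.04 px tall.
2160 − 1634.04 = 525.96 px of bars (262.98 each).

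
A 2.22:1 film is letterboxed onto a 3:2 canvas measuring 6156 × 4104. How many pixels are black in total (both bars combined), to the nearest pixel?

2.22:1 is wider than 3:2, so it spans the full width.
Content height = 6156 / 2.220 ≈ 2772.9730 px.
Leftover height: 4104 − 2772.9730 = 1331.0270 px.
Bar area = 1331.0270 × 6156 ≈ 8193802 px.

8193802 pixels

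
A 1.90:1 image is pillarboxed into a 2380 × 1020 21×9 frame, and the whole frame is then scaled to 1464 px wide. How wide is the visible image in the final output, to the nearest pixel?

In the 2380×1020 frame the image fills the height: width = 1020 × 1.900 ≈ 1938.00 px.
The frame scales by 1464/2380 = 0.6151; 1938.00 × 0.6151 ≈ 1192.11 px.

1192 px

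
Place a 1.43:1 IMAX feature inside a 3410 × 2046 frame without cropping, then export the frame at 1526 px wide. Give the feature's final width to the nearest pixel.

At 3410×2046 the feature is height-limited, so width = 2046 × 1.430 ≈ 2925.78 px.
The frame scales by 1526/3410 = 0.4475; 2925.78 × 0.4475 ≈ 1309.31 px.

1309 px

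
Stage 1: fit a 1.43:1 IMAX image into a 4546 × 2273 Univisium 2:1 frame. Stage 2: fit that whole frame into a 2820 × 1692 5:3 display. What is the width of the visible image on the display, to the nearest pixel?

1.43:1 IMAX in 4546×2273: fills the height, so the image is 3250.39 × 2273.00.
Univisium 2:1 in 2820×1692: fills the width, so the intermediate becomes 2820.00 × 1410.00 — a scale of ×0.6203.
Applying the same ×0.6203: 3250.39 → 2016.30.

2016 px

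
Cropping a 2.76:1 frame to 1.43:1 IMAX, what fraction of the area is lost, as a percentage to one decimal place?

The height stays; only width is cut (since 1.43:1 IMAX is narrower than 2.76:1).
(1.430)/(2.760) ≈ 0.518 of the area survives, leaving 48.19% discarded.

48.2%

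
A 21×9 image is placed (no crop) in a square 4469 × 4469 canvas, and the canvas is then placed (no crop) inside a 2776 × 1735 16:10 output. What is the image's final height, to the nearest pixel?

First fit — 21×9 into 4469×4469 spans the width: 4469.00 × 1915.29.
square in 2776×1735: fills the height, so the intermediate becomes 1735.00 × 1735.00 — a scale of ×0.3882.
Applying the same ×0.3882: 1915.29 → 743.57.

744 px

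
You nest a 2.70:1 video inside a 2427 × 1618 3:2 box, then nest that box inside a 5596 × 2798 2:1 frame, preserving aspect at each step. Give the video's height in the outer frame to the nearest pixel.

1554 px

Inside the 2427×1618 canvas the video is width-limited at 2427.00 × 898.89.
The 3:2 canvas is height-limited in 5596×2798, giving 4197.00 × 2798.00; scale factor 1.7293.
Applying the same ×1.7293: 898.89 → 1554.44.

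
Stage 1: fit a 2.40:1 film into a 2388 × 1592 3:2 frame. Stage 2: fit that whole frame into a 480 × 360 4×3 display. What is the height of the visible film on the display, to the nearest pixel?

First fit — 2.40:1 into 2388×1592 spans the width: 2388.00 × 995.00.
Second fit — the 3:2 canvas into 480×360 spans the width: 480.00 × 320.00 (×0.2010 from 2388×1592).
Applying the same ×0.2010: 995.00 → 200.00.

200 px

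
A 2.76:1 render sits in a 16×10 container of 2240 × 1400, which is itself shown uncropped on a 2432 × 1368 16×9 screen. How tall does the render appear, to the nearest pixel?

2.76:1 in 2240×1400: fills the width, so the render is 2240.00 × 811.59.
16×10 in 2432×1368: fills the height, so the intermediate becomes 2188.80 × 1368.00 — a scale of ×0.9771.
Applying the same ×0.9771: 811.59 → 793.04.

793 px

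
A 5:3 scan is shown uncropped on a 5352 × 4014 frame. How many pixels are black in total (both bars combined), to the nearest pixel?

5:3 is wider than 4×3, so it spans the full width.
That makes the image 3211.2000 px tall (5352 × 3/5).
4014 − 3211.2000 = 802.8000 px of bars.
Bar area = 802.8000 × 5352 ≈ 4296586 px.

4296586 pixels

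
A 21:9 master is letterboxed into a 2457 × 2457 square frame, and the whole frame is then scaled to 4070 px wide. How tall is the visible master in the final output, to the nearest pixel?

In the 2457×2457 frame the master fills the width: height = 2457 × 9/21 ≈ 1053.00 px.
The frame scales by 4070/2457 = 1.6565; 1053.00 × 1.6565 ≈ 1744.29 px.

1744 px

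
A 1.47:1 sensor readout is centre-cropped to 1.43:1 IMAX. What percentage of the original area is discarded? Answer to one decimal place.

2.7%

Going from 1.47:1 to 1.43:1 IMAX means cutting width while keeping height.
Fraction kept = (1.430)/(1.470) ≈ 97.28%, so 2.72% is lost.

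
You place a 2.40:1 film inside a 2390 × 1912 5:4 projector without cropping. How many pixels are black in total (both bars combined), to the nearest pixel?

2189638 pixels

Since 2.400 > 1.250, the film is width-limited.
The film is 2390 / 2.400 ≈ 995.8333 px tall.
Leftover height: 1912 − 995.8333 = 916.1667 px.
That's 916.1667 × 2390 ≈ 2189638 black pixels.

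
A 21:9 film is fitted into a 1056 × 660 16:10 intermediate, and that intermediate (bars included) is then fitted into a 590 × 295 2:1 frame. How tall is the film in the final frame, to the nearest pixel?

202 px

First fit — 21:9 into 1056×660 spans the width: 1056.00 × 452.57.
The 16:10 canvas is height-limited in 590×295, giving 472.00 × 295.00; scale factor 0.4470.
The film scales with it: height 452.57 × 0.4470 ≈ 202.29.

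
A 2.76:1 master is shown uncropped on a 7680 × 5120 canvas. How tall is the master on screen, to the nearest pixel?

2783 px

Since 2.760 > 1.500, the master is width-limited.
That makes the image 2782.61 px tall (7680 / 2.760).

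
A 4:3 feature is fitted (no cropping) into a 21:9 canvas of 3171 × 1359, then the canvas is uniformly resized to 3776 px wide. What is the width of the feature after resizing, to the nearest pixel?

2158 px

Fitted into 3171×1359, the feature spans the height; its width is 1359 × 4/3 ≈ 1812.00 px.
The frame scales by 3776/3171 = 1.1908; 1812.00 × 1.1908 ≈ 2157.71 px.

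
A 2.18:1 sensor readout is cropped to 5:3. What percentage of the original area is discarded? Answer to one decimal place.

23.5%

Going from 2.18:1 to 5:3 means cutting width while keeping height.
Fraction kept = (1.667)/(2.180) ≈ 76.45%, so 23.55% is lost.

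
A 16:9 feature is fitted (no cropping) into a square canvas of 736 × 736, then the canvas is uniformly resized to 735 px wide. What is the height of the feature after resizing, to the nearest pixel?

At 736×736 the feature is width-limited, so height = 736 × 9/16 ≈ 414.00 px.
Scaling 736 → 735 is ×0.9986, so the height becomes 414.00 × 0.9986 ≈ 413.44 px.

413 px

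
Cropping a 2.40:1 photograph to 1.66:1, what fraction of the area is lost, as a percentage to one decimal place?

30.8%

1.66:1 is narrower than 2.40:1, so the crop keeps the full height and trims the width.
(1.660)/(2.400) ≈ 0.692 of the area survives, leaving 30.83% discarded.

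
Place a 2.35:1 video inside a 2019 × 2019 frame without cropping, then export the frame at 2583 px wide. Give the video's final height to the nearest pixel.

At 2019×2019 the video is width-limited, so height = 2019 / 2.350 ≈ 859.15 px.
Scaling 2019 → 2583 is ×1.2793, so the height becomes 859.15 × 1.2793 ≈ 1099.15 px.

1099 px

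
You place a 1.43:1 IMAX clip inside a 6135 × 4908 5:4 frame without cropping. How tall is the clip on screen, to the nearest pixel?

Since 1.430 > 1.250, the clip is width-limited.
Content height = 6135 / 1.430 ≈ 4290.21 px.

4290 px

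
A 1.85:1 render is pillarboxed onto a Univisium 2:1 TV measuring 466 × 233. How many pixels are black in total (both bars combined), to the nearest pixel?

8143 pixels

1.85:1 (1.850) < Univisium 2:1 (2.000), so the render fills the height.
Content width = 233 × 1.850 ≈ 431.0500 px.
Leftover width: 466 − 431.0500 = 34.9500 px.
Bar area = 34.9500 × 233 ≈ 8143 px.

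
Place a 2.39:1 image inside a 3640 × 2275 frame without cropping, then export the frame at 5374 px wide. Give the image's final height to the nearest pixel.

In the 3640×2275 frame the image fills the width: height = 3640 / 2.390 ≈ 1523.01 px.
Resizing to 5374 px wide multiplies everything by 1.4764: 1523.01 → 2248.54 px.

2249 px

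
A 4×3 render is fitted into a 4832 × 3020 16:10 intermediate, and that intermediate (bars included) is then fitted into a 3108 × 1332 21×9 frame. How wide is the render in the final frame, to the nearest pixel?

1776 px

Inside the 4832×3020 canvas the render is height-limited at 4026.67 × 3020.00.
The 16:10 canvas is height-limited in 3108×1332, giving 2131.20 × 1332.00; scale factor 0.4411.
The render scales with it: width 4026.67 × 0.4411 ≈ 1776.00.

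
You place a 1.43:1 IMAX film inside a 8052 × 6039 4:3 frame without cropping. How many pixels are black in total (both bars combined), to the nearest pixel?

3287074 pixels

Since 1.430 > 1.333, the film is width-limited.
The film is 8052 / 1.430 ≈ 5630.7692 px tall.
6039 − 5630.7692 = 408.2308 px of bars.
That's 408.2308 × 8052 ≈ 3287074 black pixels.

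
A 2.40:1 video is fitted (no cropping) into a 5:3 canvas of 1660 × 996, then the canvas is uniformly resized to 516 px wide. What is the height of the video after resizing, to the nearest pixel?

In the 1660×996 frame the video fills the width: height = 1660 / 2.400 ≈ 691.67 px.
Scaling 1660 → 516 is ×0.3108, so the height becomes 691.67 × 0.3108 ≈ 215.00 px.

215 px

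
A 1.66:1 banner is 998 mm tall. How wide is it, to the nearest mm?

Width = 998 × 1.660 = 1656.68.

1657 mm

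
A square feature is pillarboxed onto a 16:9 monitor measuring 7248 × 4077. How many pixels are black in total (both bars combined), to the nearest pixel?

square is narrower than 16:9, so it spans the full height.
Content width = 4077 × 1/1 ≈ 4077.0000 px.
Leftover width: 7248 − 4077.0000 = 3171.0000 px.
Across the 4077-px span: 3171.0000 × 4077 ≈ 12928167 px.

12928167 pixels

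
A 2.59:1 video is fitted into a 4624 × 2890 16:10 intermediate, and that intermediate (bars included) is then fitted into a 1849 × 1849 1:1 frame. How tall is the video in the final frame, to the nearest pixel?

2.59:1 in 4624×2890: fills the width, so the video is 4624.00 × 1785.33.
Second fit — the 16:10 canvas into 1849×1849 spans the width: 1849.00 × 1155.62 (×0.3999 from 4624×2890).
So the video's height is 1785.33 × 0.3999 ≈ 713.90.

714 px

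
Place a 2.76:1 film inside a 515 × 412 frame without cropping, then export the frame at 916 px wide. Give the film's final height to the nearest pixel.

332 px

At 515×412 the film is width-limited, so height = 515 / 2.760 ≈ 186.59 px.
The frame scales by 916/515 = 1.7786; 186.59 × 1.7786 ≈ 331.88 px.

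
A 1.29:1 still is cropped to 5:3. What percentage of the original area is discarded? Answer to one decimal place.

Going from 1.29:1 to 5:3 means cutting height while keeping width.
Area ratio = (1.290)/(1.667) = 77.40%; the remaining 22.60% is cropped out.

22.6%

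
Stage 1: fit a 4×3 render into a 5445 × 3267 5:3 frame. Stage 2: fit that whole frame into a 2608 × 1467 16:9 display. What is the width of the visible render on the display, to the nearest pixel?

Inside the 5445×3267 canvas the render is height-limited at 4356.00 × 3267.00.
5:3 in 2608×1467: fills the height, so the intermediate becomes 2445.00 × 1467.00 — a scale of ×0.4490.
So the render's width is 4356.00 × 0.4490 ≈ 1956.00.

1956 px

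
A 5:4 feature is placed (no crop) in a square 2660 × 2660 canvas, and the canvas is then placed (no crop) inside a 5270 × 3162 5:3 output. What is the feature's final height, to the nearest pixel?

2530 px

Inside the 2660×2660 canvas the feature is width-limited at 2660.00 × 2128.00.
The square canvas is height-limited in 5270×3162, giving 3162.00 × 3162.00; scale factor 1.1887.
So the feature's height is 2128.00 × 1.1887 ≈ 2529.60.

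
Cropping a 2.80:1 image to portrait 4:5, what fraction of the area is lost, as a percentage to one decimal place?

71.4%

Going from 2.80:1 to portrait 4:5 means cutting width while keeping height.
Fraction kept = (0.800)/(2.800) ≈ 28.57%, so 71.43% is lost.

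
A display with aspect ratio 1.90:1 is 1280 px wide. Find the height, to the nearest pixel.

674 px

Height = 1280 / 1.900 = 673.68.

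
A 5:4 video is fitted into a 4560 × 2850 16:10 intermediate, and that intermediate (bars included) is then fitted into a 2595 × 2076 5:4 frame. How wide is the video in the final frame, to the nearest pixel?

Inside the 4560×2850 canvas the video is height-limited at 3562.50 × 2850.00.
Second fit — the 16:10 canvas into 2595×2076 spans the width: 2595.00 × 1621.88 (×0.5691 from 4560×2850).
The video scales with it: width 3562.50 × 0.5691 ≈ 2027.34.

2027 px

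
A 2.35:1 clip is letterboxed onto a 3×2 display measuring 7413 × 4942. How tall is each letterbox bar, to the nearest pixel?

2.35:1 is wider than 3×2, so it spans the full width.
Content height = 7413 / 2.350 ≈ 3154.47 px.
Leftover height: 4942 − 3154.47 = 1787.53 px → 893.77 each side.

894 px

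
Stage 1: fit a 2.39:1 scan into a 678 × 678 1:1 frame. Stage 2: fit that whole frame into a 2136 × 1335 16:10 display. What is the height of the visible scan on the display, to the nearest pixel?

559 px

2.39:1 in 678×678: fills the width, so the scan is 678.00 × 283.68.
1:1 in 2136×1335: fills the height, so the intermediate becomes 1335.00 × 1335.00 — a scale of ×1.9690.
Applying the same ×1.9690: 283.68 → 558.58.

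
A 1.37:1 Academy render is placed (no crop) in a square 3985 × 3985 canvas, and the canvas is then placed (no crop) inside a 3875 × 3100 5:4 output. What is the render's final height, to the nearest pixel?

1.37:1 Academy in 3985×3985: fills the width, so the render is 3985.00 × 2908.76.
square in 3875×3100: fills the height, so the intermediate becomes 3100.00 × 3100.00 — a scale of ×0.7779.
The render scales with it: height 2908.76 × 0.7779 ≈ 2262.77.

2263 px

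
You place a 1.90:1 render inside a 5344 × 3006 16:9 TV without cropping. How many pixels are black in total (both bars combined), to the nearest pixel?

1.90:1 (1.900) > 16:9 (1.778), so the render fills the width.
That makes the image 2812.6316 px tall (5344 / 1.900).
Leftover height: 3006 − 2812.6316 = 193.3684 px.
Across the 5344-px span: 193.3684 × 5344 ≈ 1033361 px.

1033361 pixels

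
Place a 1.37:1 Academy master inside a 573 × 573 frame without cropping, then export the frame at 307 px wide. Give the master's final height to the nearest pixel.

In the 573×573 frame the master fills the width: height = 573 / 1.370 ≈ 418.25 px.
Resizing to 307 px wide multiplies everything by 0.5358: 418.25 → 224.09 px.

224 px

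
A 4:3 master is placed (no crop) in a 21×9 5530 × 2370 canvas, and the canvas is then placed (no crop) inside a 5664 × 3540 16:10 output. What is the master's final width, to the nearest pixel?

Inside the 5530×2370 canvas the master is height-limited at 3160.00 × 2370.00.
The 21×9 canvas is width-limited in 5664×3540, giving 5664.00 × 2427.43; scale factor 1.0242.
So the master's width is 3160.00 × 1.0242 ≈ 3236.57.

3237 px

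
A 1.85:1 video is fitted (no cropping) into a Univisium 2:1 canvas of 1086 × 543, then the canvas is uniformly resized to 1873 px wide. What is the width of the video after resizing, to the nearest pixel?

1733 px

Fitted into 1086×543, the video spans the height; its width is 543 × 1.850 ≈ 1004.55 px.
The frame scales by 1873/1086 = 1.7247; 1004.55 × 1.7247 ≈ 1732.53 px.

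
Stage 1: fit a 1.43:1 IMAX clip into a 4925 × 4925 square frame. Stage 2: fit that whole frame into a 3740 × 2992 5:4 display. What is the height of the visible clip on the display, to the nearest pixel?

Inside the 4925×4925 canvas the clip is width-limited at 4925.00 × 3444.06.
The square canvas is height-limited in 3740×2992, giving 2992.00 × 2992.00; scale factor 0.6075.
The clip scales with it: height 3444.06 × 0.6075 ≈ 2092.31.

2092 px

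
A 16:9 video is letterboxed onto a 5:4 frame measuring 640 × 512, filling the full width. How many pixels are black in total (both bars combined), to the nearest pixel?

97280 pixels

The video is 640 × 9/16 ≈ 360.0000 px tall.
Leftover height: 512 − 360.0000 = 152.0000 px.
That's 152.0000 × 640 ≈ 97280 black pixels.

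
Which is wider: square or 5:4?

square = 1 and 5:4 = 1.25; 1.25 > 1.

5:4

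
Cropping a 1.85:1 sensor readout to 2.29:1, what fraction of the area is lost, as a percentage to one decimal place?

19.2%

Going from 1.85:1 to 2.29:1 means cutting height while keeping width.
Area ratio = (1.850)/(2.290) = 80.79%; the remaining 19.21% is cropped out.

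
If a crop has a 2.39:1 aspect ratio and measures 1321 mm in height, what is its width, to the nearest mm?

At 2.39:1, 1321 × 2.390 ≈ 3157.19.

3157 mm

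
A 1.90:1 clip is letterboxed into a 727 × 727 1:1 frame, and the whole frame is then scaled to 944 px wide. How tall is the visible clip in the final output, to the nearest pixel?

At 727×727 the clip is width-limited, so height = 727 / 1.900 ≈ 382.63 px.
Resizing to 944 px wide multiplies everything by 1.2985: 382.63 → 496.84 px.

497 px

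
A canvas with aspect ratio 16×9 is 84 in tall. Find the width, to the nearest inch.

Width = 84 / 9 × 16 = 149.33.

149 in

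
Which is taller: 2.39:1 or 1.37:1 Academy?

2.39 and 1.37; 2.39 > 1.37. The smaller width-to-height ratio is the taller frame.

1.37:1 Academy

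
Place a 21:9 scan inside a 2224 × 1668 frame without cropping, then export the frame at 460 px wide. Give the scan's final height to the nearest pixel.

At 2224×1668 the scan is width-limited, so height = 2224 × 9/21 ≈ 953.14 px.
Scaling 2224 → 460 is ×0.2068, so the height becomes 953.14 × 0.2068 ≈ 197.14 px.

197 px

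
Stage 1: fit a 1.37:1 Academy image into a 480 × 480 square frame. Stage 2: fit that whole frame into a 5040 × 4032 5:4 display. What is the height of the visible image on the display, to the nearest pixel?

2943 px

1.37:1 Academy in 480×480: fills the width, so the image is 480.00 × 350.36.
Second fit — the square canvas into 5040×4032 spans the height: 4032.00 × 4032.00 (×8.4000 from 480×480).
The image scales with it: height 350.36 × 8.4000 ≈ 2943.07.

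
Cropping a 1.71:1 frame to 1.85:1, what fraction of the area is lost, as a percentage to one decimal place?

1.85:1 is wider than 1.71:1, so the crop keeps the full width and trims the height.
Fraction kept = (1.710)/(1.850) ≈ 92.43%, so 7.57% is lost.

7.6%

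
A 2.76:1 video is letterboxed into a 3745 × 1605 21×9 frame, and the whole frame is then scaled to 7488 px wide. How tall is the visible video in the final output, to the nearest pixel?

2713 px

In the 3745×1605 frame the video fills the width: height = 3745 / 2.760 ≈ 1356.88 px.
Resizing to 7488 px wide multiplies everything by 1.9995: 1356.88 → 2713.04 px.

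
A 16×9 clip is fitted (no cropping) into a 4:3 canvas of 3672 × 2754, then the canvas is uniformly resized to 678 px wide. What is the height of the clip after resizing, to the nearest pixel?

381 px

In the 3672×2754 frame the clip fills the width: height = 3672 × 9/16 ≈ 2065.50 px.
Resizing to 678 px wide multiplies everything by 0.1846: 2065.50 → 381.38 px.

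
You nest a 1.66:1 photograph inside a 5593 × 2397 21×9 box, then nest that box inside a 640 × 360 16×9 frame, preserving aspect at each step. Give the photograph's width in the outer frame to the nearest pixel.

455 px

First fit — 1.66:1 into 5593×2397 spans the height: 3979.02 × 2397.00.
Second fit — the 21×9 canvas into 640×360 spans the width: 640.00 × 274.29 (×0.1144 from 5593×2397).
Applying the same ×0.1144: 3979.02 → 455.31.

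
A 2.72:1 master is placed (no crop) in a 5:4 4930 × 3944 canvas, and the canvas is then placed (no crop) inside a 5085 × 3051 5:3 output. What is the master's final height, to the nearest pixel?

1402 px

Inside the 4930×3944 canvas the master is width-limited at 4930.00 × 1812.50.
5:4 in 5085×3051: fills the height, so the intermediate becomes 3813.75 × 3051.00 — a scale of ×0.7736.
So the master's height is 1812.50 × 0.7736 ≈ 1402.11.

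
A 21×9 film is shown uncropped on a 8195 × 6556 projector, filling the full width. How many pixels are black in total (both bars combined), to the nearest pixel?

24944409 pixels

That makes the image 3512.1429 px tall (8195 × 9/21).
6556 − 3512.1429 = 3043.8571 px of bars.
Across the 8195-px span: 3043.8571 × 8195 ≈ 24944409 px.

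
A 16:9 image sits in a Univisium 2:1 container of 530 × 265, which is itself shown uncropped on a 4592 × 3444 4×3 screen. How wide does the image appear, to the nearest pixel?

4082 px

First fit — 16:9 into 530×265 spans the height: 471.11 × 265.00.
The Univisium 2:1 canvas is width-limited in 4592×3444, giving 4592.00 × 2296.00; scale factor 8.6642.
Applying the same ×8.6642: 471.11 → 4081.78.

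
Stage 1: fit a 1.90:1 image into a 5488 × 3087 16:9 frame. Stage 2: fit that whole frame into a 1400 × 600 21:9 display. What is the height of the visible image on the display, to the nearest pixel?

First fit — 1.90:1 into 5488×3087 spans the width: 5488.00 × 2888.42.
The 16:9 canvas is height-limited in 1400×600, giving 1066.67 × 600.00; scale factor 0.1944.
Applying the same ×0.1944: 2888.42 → 561.40.

561 px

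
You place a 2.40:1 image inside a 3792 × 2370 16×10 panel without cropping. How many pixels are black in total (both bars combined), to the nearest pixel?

2995680 pixels

2.40:1 (2.400) > 16×10 (1.600), so the image fills the width.
The image is 3792 / 2.400 ≈ 1580.0000 px tall.
Leftover height: 2370 − 1580.0000 = 790.0000 px.
Bar area = 790.0000 × 3792 ≈ 2995680 px.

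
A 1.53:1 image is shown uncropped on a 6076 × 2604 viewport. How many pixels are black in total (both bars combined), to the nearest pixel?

1.53:1 (1.530) < 21×9 (2.333), so the image fills the height.
The image is 2604 × 1.530 ≈ 3984.1200 px wide.
Leftover width: 6076 − 3984.1200 = 2091.8800 px.
That's 2091.8800 × 2604 ≈ 5447256 black pixels.

5447256 pixels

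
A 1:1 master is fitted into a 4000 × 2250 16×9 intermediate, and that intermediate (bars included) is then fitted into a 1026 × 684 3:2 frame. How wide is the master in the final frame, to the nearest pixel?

Inside the 4000×2250 canvas the master is height-limited at 2250.00 × 2250.00.
16×9 in 1026×684: fills the width, so the intermediate becomes 1026.00 × 577.12 — a scale of ×0.2565.
So the master's width is 2250.00 × 0.2565 ≈ 577.12.

577 px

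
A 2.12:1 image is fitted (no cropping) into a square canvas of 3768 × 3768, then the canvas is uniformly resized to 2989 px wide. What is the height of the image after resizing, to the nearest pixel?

At 3768×3768 the image is width-limited, so height = 3768 / 2.120 ≈ 1777.36 px.
The frame scales by 2989/3768 = 0.7933; 1777.36 × 0.7933 ≈ 1409.91 px.

1410 px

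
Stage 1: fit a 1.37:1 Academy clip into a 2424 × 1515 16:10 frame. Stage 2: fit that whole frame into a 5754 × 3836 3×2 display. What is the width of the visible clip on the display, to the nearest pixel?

Inside the 2424×1515 canvas the clip is height-limited at 2075.55 × 1515.00.
Second fit — the 16:10 canvas into 5754×3836 spans the width: 5754.00 × 3596.25 (×2.3738 from 2424×1515).
The clip scales with it: width 2075.55 × 2.3738 ≈ 4926.86.

4927 px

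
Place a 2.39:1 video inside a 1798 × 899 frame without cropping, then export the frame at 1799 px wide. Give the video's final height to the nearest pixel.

753 px

In the 1798×899 frame the video fills the width: height = 1798 / 2.390 ≈ 752.30 px.
Scaling 1798 → 1799 is ×1.0006, so the height becomes 752.30 × 1.0006 ≈ 752.72 px.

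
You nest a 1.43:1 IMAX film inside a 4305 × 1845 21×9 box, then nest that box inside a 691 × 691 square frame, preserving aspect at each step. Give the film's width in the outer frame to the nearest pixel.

First fit — 1.43:1 IMAX into 4305×1845 spans the height: 2638.35 × 1845.00.
Second fit — the 21×9 canvas into 691×691 spans the width: 691.00 × 296.14 (×0.1605 from 4305×1845).
Applying the same ×0.1605: 2638.35 → 423.48.

423 px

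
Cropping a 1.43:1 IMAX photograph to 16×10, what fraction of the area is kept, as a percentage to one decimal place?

The width stays; only height is cut (since 16×10 is wider than 1.43:1 IMAX).
Area ratio = (1.430)/(1.600) = 89.38% retained.

89.4%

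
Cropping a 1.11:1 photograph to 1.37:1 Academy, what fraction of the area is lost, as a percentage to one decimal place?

1.37:1 Academy is wider than 1.11:1, so the crop keeps the full width and trims the height.
Area ratio = (1.110)/(1.370) = 81.02%; the remaining 18.98% is cropped out.

19.0%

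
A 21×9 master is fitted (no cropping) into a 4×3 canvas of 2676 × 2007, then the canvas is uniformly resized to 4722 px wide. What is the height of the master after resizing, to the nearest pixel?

2024 px

At 2676×2007 the master is width-limited, so height = 2676 × 9/21 ≈ 1146.86 px.
The frame scales by 4722/2676 = 1.7646; 1146.86 × 1.7646 ≈ 2023.71 px.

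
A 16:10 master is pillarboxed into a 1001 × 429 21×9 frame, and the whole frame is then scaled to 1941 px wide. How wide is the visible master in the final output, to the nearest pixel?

At 1001×429 the master is height-limited, so width = 429 × 16/10 ≈ 686.40 px.
The frame scales by 1941/1001 = 1.9391; 686.40 × 1.9391 ≈ 1330.97 px.

1331 px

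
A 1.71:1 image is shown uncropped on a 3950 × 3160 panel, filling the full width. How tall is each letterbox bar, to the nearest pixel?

That makes the image 2309.94 px tall (3950 / 1.710).
3160 − 2309.94 = 850.06 px of bars (425.03 each).

425 px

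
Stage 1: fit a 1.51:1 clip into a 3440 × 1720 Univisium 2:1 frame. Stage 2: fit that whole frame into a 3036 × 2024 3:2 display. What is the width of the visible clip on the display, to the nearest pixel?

2292 px

1.51:1 in 3440×1720: fills the height, so the clip is 2597.20 × 1720.00.
Second fit — the Univisium 2:1 canvas into 3036×2024 spans the width: 3036.00 × 1518.00 (×0.8826 from 3440×1720).
So the clip's width is 2597.20 × 0.8826 ≈ 2292.18.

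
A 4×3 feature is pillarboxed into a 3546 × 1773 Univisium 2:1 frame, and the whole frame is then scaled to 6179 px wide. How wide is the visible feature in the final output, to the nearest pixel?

At 3546×1773 the feature is height-limited, so width = 1773 × 4/3 ≈ 2364.00 px.
The frame scales by 6179/3546 = 1.7425; 2364.00 × 1.7425 ≈ 4119.33 px.

4119 px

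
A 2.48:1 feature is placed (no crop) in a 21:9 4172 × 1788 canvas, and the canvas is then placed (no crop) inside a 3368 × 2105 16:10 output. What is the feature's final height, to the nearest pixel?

First fit — 2.48:1 into 4172×1788 spans the width: 4172.00 × 1682.26.
21:9 in 3368×2105: fills the width, so the intermediate becomes 3368.00 × 1443.43 — a scale of ×0.8073.
Applying the same ×0.8073: 1682.26 → 1358.06.

1358 px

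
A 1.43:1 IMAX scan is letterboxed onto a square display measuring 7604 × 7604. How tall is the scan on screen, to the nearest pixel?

1.43:1 IMAX is wider than square, so it spans the full width.
Content height = 7604 / 1.430 ≈ 5317.48 px.

5317 px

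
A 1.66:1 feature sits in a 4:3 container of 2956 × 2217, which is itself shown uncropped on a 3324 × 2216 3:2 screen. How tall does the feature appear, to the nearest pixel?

1.66:1 in 2956×2217: fills the width, so the feature is 2956.00 × 1780.72.
4:3 in 3324×2216: fills the height, so the intermediate becomes 2954.67 × 2216.00 — a scale of ×0.9995.
The feature scales with it: height 1780.72 × 0.9995 ≈ 1779.92.

1780 px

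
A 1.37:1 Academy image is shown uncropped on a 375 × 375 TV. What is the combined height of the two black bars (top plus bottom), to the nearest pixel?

101 px

Since 1.370 > 1.000, the image is width-limited.
That makes the image 273.72 px tall (375 / 1.370).
Leftover height: 375 − 273.72 = 101.28 px.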